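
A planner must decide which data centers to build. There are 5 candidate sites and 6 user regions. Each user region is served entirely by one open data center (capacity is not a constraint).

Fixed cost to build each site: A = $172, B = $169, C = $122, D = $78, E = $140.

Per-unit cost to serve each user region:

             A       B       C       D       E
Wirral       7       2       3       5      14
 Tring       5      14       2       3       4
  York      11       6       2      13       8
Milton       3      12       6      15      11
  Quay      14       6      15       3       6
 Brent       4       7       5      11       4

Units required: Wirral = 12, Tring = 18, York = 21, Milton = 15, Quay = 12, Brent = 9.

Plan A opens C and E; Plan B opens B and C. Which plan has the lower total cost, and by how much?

Plan A is cheaper by 26.

Plan A: {C, E}: Wirral→C 3·12=36, Tring→C 2·18=36, York→C 2·21=42, Milton→C 6·15=90, Quay→E 6·12=72, Brent→E 4·9=36. Service 312; fixed 262; total 574.
Plan B: {B, C}: Wirral→B 2·12=24, Tring→C 2·18=36, York→C 2·21=42, Milton→C 6·15=90, Quay→B 6·12=72, Brent→C 5·9=45. Service 309; fixed 291; total 600.
Difference: |574 − 600| = 26.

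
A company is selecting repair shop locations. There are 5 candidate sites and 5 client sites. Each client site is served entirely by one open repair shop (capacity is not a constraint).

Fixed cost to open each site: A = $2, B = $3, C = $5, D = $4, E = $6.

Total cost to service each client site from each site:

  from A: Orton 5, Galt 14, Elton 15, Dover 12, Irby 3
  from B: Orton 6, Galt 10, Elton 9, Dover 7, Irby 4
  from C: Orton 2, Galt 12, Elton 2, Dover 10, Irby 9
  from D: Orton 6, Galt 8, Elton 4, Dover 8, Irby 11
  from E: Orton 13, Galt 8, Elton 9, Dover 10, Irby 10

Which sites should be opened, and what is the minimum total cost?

For any fixed open set, each client site goes to its cheapest open site; total = fixed + service.
{B, C}: Orton→C 2, Galt→B 10, Elton→C 2, Dover→B 7, Irby→B 4. Service 25; fixed 8; total 33.
{A, B, C}: Orton→C 2, Galt→B 10, Elton→C 2, Dover→B 7, Irby→A 3. Service 24; fixed 10; total 34.
{A, C, D}: service 23 + fixed 11 = 34
{A, B, C, D, E}: service 22 + fixed 20 = 42
No other subset beats 33.

Open B and C; minimum total cost 33.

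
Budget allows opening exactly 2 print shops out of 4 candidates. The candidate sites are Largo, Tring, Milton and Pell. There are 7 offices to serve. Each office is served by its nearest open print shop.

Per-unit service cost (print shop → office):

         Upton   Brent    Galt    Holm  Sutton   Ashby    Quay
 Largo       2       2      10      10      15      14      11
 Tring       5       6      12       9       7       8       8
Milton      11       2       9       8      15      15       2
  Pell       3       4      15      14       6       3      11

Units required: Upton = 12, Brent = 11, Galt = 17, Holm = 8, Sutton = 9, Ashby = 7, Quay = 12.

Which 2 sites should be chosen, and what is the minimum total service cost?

Choose Milton and Pell; total service cost 374.

With exactly 2 open, each office uses its cheapest among the chosen.
{Milton, Pell}: Upton→Pell 3·12=36, Brent→Milton 2·11=22, Galt→Milton 9·17=153, Holm→Milton 8·8=64, Sutton→Pell 6·9=54, Ashby→Pell 3·7=21, Quay→Milton 2·12=24. Service cost 374.
{Tring, Milton}: service cost 442
{Largo, Tring}: service cost 503
Among all 6 size-2 choices, {Milton, Pell} is lowest.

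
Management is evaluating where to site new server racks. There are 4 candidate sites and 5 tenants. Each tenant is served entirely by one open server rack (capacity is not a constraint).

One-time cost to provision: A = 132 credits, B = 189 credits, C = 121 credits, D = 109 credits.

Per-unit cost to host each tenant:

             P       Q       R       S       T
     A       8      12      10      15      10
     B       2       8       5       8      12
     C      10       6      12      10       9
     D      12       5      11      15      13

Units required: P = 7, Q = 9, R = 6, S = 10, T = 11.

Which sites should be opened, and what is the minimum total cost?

For any fixed open set, each tenant goes to its cheapest open site; total = fixed + service.
{C}: P→C 10·7=70, Q→C 6·9=54, R→C 12·6=72, S→C 10·10=100, T→C 9·11=99. Service 395; fixed 121; total 516.
{B}: service 328 + fixed 189 = 517
{B, C}: service 277 + fixed 310 = 587
{A, B, C, D}: P→B 2·7=14, Q→D 5·9=45, R→B 5·6=30, S→B 8·10=80, T→C 9·11=99. Service 268; fixed 551; total 819.
(All 15 nonempty subsets were checked; C only is lowest.)

Open C only; minimum total cost 516.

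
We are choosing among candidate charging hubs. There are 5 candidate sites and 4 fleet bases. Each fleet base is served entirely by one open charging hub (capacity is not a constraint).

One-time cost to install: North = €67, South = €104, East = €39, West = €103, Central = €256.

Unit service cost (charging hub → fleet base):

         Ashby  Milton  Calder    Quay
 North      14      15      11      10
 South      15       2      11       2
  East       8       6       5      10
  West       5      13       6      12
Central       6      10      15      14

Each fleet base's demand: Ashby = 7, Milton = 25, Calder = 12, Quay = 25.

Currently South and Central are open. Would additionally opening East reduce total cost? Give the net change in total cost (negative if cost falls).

Yes — net change −33 (cost falls by 33).

Current service cost with {South, Central}: 274.
Adding East: each fleet base re-picks its cheapest; new service cost 202, saving 72.
Extra fixed cost: 39. Net change = 39 − 72 = -33.
(Totals: 634 → 601.)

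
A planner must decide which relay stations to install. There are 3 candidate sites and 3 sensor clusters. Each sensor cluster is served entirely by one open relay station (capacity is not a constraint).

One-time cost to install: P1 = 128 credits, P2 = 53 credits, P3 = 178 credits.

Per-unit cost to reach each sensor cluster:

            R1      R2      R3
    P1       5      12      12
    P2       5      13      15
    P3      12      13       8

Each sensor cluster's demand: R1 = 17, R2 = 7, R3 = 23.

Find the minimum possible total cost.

For any fixed open set, each sensor cluster goes to its cheapest open site; total = fixed + service.
{P1}: R1→P1 5·17=85, R2→P1 12·7=84, R3→P1 12·23=276. Service 445; fixed 128; total 573.
{P2}: service 521 + fixed 53 = 574
{P2, P3}: service 360 + fixed 231 = 591
{P1, P2, P3}: R1→P1 5·17=85, R2→P1 12·7=84, R3→P3 8·23=184. Service 353; fixed 359; total 712.
No other subset beats 573.

Minimum total cost: 573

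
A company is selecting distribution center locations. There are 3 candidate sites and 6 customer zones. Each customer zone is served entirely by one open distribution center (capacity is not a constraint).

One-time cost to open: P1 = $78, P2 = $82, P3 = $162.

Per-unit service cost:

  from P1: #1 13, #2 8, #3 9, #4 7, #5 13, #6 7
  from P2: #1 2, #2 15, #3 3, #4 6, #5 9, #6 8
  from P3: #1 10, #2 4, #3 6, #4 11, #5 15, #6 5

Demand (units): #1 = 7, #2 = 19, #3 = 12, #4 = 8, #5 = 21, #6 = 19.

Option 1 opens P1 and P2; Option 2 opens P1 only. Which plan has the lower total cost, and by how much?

Option 1: {P1, P2}: #1→P2 2·7=14, #2→P1 8·19=152, #3→P2 3·12=36, #4→P2 6·8=48, #5→P2 9·21=189, #6→P1 7·19=133. Service 572; fixed 160; total 732.
Option 2: {P1}: #1→P1 13·7=91, #2→P1 8·19=152, #3→P1 9·12=108, #4→P1 7·8=56, #5→P1 13·21=273, #6→P1 7·19=133. Service 813; fixed 78; total 891.
Difference: |732 − 891| = 159.

Option 1 is cheaper by 159.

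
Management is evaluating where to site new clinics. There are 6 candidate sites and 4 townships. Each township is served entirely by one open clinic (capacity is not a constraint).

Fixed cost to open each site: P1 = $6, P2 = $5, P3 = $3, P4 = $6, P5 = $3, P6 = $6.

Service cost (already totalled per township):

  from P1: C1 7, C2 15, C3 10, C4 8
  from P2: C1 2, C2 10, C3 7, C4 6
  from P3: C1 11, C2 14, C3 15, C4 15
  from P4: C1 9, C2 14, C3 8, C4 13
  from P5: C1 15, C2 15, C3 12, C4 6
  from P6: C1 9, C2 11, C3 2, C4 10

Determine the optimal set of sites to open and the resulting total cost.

Open P2 only; minimum total cost 30.

For any fixed open set, each township goes to its cheapest open site; total = fixed + service.
{P2}: C1→P2 2, C2→P2 10, C3→P2 7, C4→P2 6. Service 25; fixed 5; total 30.
{P2, P6}: service 20 + fixed 11 = 31
{P2, P3}: C1→P2 2, C2→P2 10, C3→P2 7, C4→P2 6. Service 25; fixed 8; total 33.
{P1, P2, P3, P4, P5, P6}: service 20 + fixed 29 = 49
No other subset beats 30.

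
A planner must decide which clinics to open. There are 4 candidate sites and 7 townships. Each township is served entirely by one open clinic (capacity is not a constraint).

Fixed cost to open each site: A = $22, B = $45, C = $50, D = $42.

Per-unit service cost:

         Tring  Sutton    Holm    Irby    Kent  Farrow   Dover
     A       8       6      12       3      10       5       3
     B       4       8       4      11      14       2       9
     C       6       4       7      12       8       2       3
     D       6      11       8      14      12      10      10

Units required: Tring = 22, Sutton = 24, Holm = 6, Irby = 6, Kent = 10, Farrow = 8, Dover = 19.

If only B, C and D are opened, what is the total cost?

Total cost: 564

Each township is assigned to its cheapest site among the open ones.
{B, C, D}: Tring→B 4·22=88, Sutton→C 4·24=96, Holm→B 4·6=24, Irby→B 11·6=66, Kent→C 8·10=80, Farrow→B 2·8=16, Dover→C 3·19=57. Service 427; fixed 137; total 564.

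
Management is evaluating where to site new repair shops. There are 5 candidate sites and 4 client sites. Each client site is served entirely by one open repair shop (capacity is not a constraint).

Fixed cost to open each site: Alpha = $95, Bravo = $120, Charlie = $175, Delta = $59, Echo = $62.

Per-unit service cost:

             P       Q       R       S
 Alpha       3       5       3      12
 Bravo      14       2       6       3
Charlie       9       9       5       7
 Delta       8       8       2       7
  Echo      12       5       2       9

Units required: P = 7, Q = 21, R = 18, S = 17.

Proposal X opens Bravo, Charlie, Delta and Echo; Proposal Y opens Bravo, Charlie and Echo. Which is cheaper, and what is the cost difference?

Proposal X: {Bravo, Charlie, Delta, Echo}: P→Delta 8·7=56, Q→Bravo 2·21=42, R→Delta 2·18=36, S→Bravo 3·17=51. Service 185; fixed 416; total 601.
Proposal Y: {Bravo, Charlie, Echo}: P→Charlie 9·7=63, Q→Bravo 2·21=42, R→Echo 2·18=36, S→Bravo 3·17=51. Service 192; fixed 357; total 549.
Difference: |601 − 549| = 52.

Proposal Y is cheaper by 52.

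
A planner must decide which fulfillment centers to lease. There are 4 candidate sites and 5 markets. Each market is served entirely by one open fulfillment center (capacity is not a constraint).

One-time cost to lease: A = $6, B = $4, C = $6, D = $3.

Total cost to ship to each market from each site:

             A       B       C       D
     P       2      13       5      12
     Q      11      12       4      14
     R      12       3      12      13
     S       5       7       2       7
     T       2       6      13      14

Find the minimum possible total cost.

Minimum total cost: 29

For any fixed open set, each market goes to its cheapest open site; total = fixed + service.
{A, B, C}: P→A 2, Q→C 4, R→B 3, S→C 2, T→A 2. Service 13; fixed 16; total 29.
{B, C}: service 20 + fixed 10 = 30
{A, B, C, D}: P→A 2, Q→C 4, R→B 3, S→C 2, T→A 2. Service 13; fixed 19; total 32.
{D}: service 60 + fixed 3 = 63
(All 15 nonempty subsets were checked; A, B and C is lowest.)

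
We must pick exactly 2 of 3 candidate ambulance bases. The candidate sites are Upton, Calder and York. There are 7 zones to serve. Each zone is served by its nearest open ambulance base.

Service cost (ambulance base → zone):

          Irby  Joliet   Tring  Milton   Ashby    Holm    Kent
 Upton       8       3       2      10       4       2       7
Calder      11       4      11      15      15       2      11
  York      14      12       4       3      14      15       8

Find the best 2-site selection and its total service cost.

Choose Upton and York; total service cost 29.

With exactly 2 open, each zone uses its cheapest among the chosen.
{Upton, York}: Irby→Upton 8, Joliet→Upton 3, Tring→Upton 2, Milton→York 3, Ashby→Upton 4, Holm→Upton 2, Kent→Upton 7. Service cost 29.
{Upton, Calder}: service cost 36
{Calder, York}: service cost 46
Among all 3 size-2 choices, {Upton, York} is lowest.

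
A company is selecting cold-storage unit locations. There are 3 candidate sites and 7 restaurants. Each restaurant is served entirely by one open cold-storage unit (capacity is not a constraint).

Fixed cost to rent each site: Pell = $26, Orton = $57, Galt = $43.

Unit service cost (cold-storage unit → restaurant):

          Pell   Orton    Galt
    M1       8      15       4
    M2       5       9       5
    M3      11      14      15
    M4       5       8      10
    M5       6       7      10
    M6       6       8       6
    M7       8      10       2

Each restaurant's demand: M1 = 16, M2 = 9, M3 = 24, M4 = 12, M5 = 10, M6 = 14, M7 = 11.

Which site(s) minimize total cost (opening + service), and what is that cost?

Open Pell and Galt; minimum total cost 668.

For any fixed open set, each restaurant goes to its cheapest open site; total = fixed + service.
{Pell, Galt}: M1→Galt 4·16=64, M2→Pell 5·9=45, M3→Pell 11·24=264, M4→Pell 5·12=60, M5→Pell 6·10=60, M6→Pell 6·14=84, M7→Galt 2·11=22. Service 599; fixed 69; total 668.
{Pell, Orton, Galt}: service 599 + fixed 126 = 725
{Pell}: service 729 + fixed 26 = 755
No other subset beats 668.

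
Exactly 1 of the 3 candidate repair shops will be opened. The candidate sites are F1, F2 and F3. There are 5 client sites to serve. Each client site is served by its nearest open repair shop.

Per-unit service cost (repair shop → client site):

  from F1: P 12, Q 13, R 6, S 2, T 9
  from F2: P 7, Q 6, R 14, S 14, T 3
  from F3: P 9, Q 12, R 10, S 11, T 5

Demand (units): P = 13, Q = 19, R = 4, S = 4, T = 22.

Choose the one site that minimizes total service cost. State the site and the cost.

With exactly 1 open, each client site uses its cheapest among the chosen.
{F2}: P→F2 7·13=91, Q→F2 6·19=114, R→F2 14·4=56, S→F2 14·4=56, T→F2 3·22=66. Service cost 383.
{F3}: service cost 539
{F1}: service cost 633
Among all 3 size-1 choices, {F2} is lowest.

Choose F2 only; total service cost 383.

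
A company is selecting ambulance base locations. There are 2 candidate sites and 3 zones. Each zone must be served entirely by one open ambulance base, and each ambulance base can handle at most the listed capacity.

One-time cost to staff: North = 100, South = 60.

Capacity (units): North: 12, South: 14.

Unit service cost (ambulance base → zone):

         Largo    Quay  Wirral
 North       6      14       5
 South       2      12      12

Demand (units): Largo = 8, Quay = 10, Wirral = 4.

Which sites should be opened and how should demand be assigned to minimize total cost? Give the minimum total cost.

Open {North, South}: Largo→North 6·8=48, Quay→South 12·10=120, Wirral→North 5·4=20.
Loads: North carries 12/12, South carries 10/14. Service 188; fixed 160; total 348.
Next best feasible plan costs 364.

Minimum total cost: 348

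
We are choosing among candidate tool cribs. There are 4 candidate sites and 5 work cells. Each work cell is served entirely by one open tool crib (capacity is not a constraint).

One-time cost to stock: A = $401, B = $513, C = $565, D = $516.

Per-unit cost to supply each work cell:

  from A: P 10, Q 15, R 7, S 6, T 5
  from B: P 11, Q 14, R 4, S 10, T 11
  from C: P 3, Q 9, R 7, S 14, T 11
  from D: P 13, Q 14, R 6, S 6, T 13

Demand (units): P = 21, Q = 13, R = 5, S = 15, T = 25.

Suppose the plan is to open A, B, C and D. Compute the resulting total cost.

Each work cell is assigned to its cheapest site among the open ones.
{A, B, C, D}: P→C 3·21=63, Q→C 9·13=117, R→B 4·5=20, S→A 6·15=90, T→A 5·25=125. Service 415; fixed 1995; total 2410.

Total cost: 2410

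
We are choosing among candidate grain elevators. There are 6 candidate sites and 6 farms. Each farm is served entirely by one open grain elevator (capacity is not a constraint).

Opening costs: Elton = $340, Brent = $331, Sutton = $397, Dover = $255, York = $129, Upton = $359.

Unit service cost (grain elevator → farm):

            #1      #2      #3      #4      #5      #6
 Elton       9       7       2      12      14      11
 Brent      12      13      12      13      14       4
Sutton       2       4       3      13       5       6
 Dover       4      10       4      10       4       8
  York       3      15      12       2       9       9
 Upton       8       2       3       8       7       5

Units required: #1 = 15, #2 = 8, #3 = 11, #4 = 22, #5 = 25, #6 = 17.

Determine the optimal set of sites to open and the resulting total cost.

Open Dover and York; minimum total cost 833.

For any fixed open set, each farm goes to its cheapest open site; total = fixed + service.
{Dover, York}: #1→York 3·15=45, #2→Dover 10·8=80, #3→Dover 4·11=44, #4→York 2·22=44, #5→Dover 4·25=100, #6→Dover 8·17=136. Service 449; fixed 384; total 833.
{York}: service 719 + fixed 129 = 848
{York, Upton}: #1→York 3·15=45, #2→Upton 2·8=16, #3→Upton 3·11=33, #4→York 2·22=44, #5→Upton 7·25=175, #6→Upton 5·17=85. Service 398; fixed 488; total 886.
{Elton, Brent, Sutton, Dover, York, Upton}: #1→Sutton 2·15=30, #2→Upton 2·8=16, #3→Elton 2·11=22, #4→York 2·22=44, #5→Dover 4·25=100, #6→Brent 4·17=68. Service 280; fixed 1811; total 2091.
No other subset beats 833.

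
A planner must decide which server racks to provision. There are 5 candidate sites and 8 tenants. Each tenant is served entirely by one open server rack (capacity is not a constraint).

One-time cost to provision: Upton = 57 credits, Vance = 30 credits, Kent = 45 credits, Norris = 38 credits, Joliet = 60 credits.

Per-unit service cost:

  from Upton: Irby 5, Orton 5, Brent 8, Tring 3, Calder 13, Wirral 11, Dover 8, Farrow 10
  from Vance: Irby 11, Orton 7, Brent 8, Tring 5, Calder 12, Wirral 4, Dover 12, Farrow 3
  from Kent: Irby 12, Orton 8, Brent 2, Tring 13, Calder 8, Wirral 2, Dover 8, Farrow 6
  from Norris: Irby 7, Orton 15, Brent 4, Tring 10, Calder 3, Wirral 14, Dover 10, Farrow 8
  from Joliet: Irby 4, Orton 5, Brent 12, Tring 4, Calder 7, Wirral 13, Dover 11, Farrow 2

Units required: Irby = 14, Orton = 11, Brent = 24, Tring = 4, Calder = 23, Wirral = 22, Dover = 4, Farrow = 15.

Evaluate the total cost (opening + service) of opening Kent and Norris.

Each tenant is assigned to its cheapest site among the open ones.
{Kent, Norris}: Irby→Norris 7·14=98, Orton→Kent 8·11=88, Brent→Kent 2·24=48, Tring→Norris 10·4=40, Calder→Norris 3·23=69, Wirral→Kent 2·22=44, Dover→Kent 8·4=32, Farrow→Kent 6·15=90. Service 509; fixed 83; total 592.

Total cost: 592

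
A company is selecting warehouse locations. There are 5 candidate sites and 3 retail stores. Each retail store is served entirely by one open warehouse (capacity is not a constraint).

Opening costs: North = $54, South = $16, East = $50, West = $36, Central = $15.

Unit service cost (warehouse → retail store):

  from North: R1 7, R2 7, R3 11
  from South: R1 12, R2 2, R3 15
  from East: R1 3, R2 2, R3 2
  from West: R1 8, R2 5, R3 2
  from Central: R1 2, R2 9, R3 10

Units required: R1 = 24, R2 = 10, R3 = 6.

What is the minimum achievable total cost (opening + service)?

For any fixed open set, each retail store goes to its cheapest open site; total = fixed + service.
{East, Central}: R1→Central 2·24=48, R2→East 2·10=20, R3→East 2·6=12. Service 80; fixed 65; total 145.
{South, West, Central}: R1→Central 2·24=48, R2→South 2·10=20, R3→West 2·6=12. Service 80; fixed 67; total 147.
{East}: R1→East 3·24=72, R2→East 2·10=20, R3→East 2·6=12. Service 104; fixed 50; total 154.
{North, South, East, West, Central}: R1→Central 2·24=48, R2→South 2·10=20, R3→East 2·6=12. Service 80; fixed 171; total 251.
No other subset beats 145.

Minimum total cost: 145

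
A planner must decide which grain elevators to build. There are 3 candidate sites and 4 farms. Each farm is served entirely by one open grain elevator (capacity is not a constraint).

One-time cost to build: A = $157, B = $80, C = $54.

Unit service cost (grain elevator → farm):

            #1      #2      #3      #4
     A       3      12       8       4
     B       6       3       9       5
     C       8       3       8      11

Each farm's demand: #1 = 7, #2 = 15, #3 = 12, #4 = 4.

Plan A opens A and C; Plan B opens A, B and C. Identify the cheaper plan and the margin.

Plan A is cheaper by 80.

Plan A: {A, C}: #1→A 3·7=21, #2→C 3·15=45, #3→A 8·12=96, #4→A 4·4=16. Service 178; fixed 211; total 389.
Plan B: {A, B, C}: #1→A 3·7=21, #2→B 3·15=45, #3→A 8·12=96, #4→A 4·4=16. Service 178; fixed 291; total 469.
Difference: |389 − 469| = 80.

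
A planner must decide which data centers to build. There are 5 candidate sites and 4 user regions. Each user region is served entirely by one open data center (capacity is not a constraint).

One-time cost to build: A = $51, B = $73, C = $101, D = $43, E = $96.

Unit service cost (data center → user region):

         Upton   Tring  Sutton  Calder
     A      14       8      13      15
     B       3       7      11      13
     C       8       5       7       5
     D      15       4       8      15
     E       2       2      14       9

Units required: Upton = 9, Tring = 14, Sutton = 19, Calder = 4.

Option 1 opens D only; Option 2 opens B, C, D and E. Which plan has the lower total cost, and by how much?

Option 1 is cheaper by 66.

Option 1: {D}: Upton→D 15·9=135, Tring→D 4·14=56, Sutton→D 8·19=152, Calder→D 15·4=60. Service 403; fixed 43; total 446.
Option 2: {B, C, D, E}: Upton→E 2·9=18, Tring→E 2·14=28, Sutton→C 7·19=133, Calder→C 5·4=20. Service 199; fixed 313; total 512.
Difference: |446 − 512| = 66.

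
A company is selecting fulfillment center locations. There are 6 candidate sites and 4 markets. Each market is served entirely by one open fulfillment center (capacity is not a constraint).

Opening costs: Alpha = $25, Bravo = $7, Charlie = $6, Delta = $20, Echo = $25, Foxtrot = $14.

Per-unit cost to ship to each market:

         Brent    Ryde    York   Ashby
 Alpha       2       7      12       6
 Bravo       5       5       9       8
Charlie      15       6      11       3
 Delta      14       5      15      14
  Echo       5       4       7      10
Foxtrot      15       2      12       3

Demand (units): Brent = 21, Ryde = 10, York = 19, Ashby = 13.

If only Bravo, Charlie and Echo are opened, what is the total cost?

Total cost: 355

Each market is assigned to its cheapest site among the open ones.
{Bravo, Charlie, Echo}: Brent→Bravo 5·21=105, Ryde→Echo 4·10=40, York→Echo 7·19=133, Ashby→Charlie 3·13=39. Service 317; fixed 38; total 355.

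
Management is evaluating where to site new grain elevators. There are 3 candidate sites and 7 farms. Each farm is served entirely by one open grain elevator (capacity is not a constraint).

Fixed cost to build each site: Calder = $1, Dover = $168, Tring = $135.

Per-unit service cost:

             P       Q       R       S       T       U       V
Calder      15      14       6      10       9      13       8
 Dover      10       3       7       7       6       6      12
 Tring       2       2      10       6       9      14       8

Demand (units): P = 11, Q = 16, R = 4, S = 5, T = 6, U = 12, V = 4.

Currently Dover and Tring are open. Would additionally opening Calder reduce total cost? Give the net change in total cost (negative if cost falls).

Current service cost with {Dover, Tring}: 252.
Adding Calder: each farm re-picks its cheapest; new service cost 248, saving 4.
Extra fixed cost: 1. Net change = 1 − 4 = -3.
(Totals: 555 → 552.)

Yes — net change −3 (cost falls by 3).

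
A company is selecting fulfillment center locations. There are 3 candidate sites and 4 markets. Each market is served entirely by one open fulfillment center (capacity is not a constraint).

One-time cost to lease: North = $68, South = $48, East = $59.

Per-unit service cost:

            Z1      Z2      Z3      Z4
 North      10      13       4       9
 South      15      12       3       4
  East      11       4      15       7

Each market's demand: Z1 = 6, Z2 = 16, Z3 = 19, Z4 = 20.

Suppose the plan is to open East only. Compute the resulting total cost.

Each market is assigned to its cheapest site among the open ones.
{East}: Z1→East 11·6=66, Z2→East 4·16=64, Z3→East 15·19=285, Z4→East 7·20=140. Service 555; fixed 59; total 614.

Total cost: 614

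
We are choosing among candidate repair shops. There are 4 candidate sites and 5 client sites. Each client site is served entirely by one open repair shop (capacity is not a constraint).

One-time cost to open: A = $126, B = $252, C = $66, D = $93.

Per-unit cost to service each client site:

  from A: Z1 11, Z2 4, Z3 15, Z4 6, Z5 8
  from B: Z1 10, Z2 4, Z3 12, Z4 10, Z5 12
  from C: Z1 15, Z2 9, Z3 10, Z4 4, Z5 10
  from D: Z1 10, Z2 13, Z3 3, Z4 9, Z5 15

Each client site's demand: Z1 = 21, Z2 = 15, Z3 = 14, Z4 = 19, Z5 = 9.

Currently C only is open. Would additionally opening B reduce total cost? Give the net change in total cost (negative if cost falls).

No — net change +72 (cost rises by 72).

Current service cost with {C}: 756.
Adding B: each client site re-picks its cheapest; new service cost 576, saving 180.
Extra fixed cost: 252. Net change = 252 − 180 = 72.
(Totals: 822 → 894.)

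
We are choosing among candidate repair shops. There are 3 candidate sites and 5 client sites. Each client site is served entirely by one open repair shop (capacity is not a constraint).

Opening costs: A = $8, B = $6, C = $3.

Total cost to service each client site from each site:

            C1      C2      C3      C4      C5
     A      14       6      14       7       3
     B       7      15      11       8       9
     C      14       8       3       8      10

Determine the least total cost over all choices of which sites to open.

For any fixed open set, each client site goes to its cheapest open site; total = fixed + service.
{A, B, C}: C1→B 7, C2→A 6, C3→C 3, C4→A 7, C5→A 3. Service 26; fixed 17; total 43.
{A, C}: service 33 + fixed 11 = 44
{B, C}: service 35 + fixed 9 = 44
{C}: C1→C 14, C2→C 8, C3→C 3, C4→C 8, C5→C 10. Service 43; fixed 3; total 46.
No other subset beats 43.

Minimum total cost: 43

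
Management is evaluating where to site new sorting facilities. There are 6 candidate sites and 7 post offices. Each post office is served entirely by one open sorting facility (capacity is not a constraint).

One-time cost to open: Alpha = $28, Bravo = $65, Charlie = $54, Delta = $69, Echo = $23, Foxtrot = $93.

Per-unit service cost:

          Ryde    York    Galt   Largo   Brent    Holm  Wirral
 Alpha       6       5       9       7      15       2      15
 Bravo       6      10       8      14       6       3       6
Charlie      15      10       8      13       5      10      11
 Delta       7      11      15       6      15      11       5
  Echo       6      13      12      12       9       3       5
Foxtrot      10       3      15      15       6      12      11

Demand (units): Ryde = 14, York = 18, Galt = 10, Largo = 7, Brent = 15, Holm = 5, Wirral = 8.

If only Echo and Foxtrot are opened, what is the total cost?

Each post office is assigned to its cheapest site among the open ones.
{Echo, Foxtrot}: Ryde→Echo 6·14=84, York→Foxtrot 3·18=54, Galt→Echo 12·10=120, Largo→Echo 12·7=84, Brent→Foxtrot 6·15=90, Holm→Echo 3·5=15, Wirral→Echo 5·8=40. Service 487; fixed 116; total 603.

Total cost: 603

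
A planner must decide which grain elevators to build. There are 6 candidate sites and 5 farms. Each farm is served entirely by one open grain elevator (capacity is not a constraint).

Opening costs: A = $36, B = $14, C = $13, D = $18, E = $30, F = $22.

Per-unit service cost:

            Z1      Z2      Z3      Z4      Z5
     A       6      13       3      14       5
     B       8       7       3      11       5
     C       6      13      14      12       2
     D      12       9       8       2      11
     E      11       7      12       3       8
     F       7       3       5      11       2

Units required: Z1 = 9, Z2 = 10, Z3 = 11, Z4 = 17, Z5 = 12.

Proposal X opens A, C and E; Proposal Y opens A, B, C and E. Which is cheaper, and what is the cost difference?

Proposal X: {A, C, E}: Z1→A 6·9=54, Z2→E 7·10=70, Z3→A 3·11=33, Z4→E 3·17=51, Z5→C 2·12=24. Service 232; fixed 79; total 311.
Proposal Y: {A, B, C, E}: Z1→A 6·9=54, Z2→B 7·10=70, Z3→A 3·11=33, Z4→E 3·17=51, Z5→C 2·12=24. Service 232; fixed 93; total 325.
Difference: |311 − 325| = 14.

Proposal X is cheaper by 14.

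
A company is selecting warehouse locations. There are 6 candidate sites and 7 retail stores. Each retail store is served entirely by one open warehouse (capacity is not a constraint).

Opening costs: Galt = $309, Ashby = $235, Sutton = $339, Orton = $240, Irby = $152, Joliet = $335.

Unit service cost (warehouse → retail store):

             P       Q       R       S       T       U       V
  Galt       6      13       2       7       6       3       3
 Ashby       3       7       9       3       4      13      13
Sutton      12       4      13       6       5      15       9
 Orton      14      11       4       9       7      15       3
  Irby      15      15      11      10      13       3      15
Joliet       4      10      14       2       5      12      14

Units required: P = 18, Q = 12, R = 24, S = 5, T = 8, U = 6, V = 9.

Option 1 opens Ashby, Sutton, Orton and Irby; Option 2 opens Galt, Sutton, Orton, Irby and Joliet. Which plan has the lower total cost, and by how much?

Option 1 is cheaper by 382.

Option 1: {Ashby, Sutton, Orton, Irby}: P→Ashby 3·18=54, Q→Sutton 4·12=48, R→Orton 4·24=96, S→Ashby 3·5=15, T→Ashby 4·8=32, U→Irby 3·6=18, V→Orton 3·9=27. Service 290; fixed 966; total 1256.
Option 2: {Galt, Sutton, Orton, Irby, Joliet}: P→Joliet 4·18=72, Q→Sutton 4·12=48, R→Galt 2·24=48, S→Joliet 2·5=10, T→Sutton 5·8=40, U→Galt 3·6=18, V→Galt 3·9=27. Service 263; fixed 1375; total 1638.
Difference: |1256 − 1638| = 382.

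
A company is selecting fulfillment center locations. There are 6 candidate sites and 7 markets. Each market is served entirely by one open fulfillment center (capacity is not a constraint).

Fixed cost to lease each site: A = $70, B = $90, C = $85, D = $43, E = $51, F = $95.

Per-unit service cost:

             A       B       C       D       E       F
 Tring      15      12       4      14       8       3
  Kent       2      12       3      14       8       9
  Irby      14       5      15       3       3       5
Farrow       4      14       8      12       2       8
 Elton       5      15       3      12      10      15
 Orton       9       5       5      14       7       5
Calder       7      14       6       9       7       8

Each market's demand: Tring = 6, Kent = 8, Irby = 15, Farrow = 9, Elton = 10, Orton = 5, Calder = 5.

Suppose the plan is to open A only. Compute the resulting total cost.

Each market is assigned to its cheapest site among the open ones.
{A}: Tring→A 15·6=90, Kent→A 2·8=16, Irby→A 14·15=210, Farrow→A 4·9=36, Elton→A 5·10=50, Orton→A 9·5=45, Calder→A 7·5=35. Service 482; fixed 70; total 552.

Total cost: 552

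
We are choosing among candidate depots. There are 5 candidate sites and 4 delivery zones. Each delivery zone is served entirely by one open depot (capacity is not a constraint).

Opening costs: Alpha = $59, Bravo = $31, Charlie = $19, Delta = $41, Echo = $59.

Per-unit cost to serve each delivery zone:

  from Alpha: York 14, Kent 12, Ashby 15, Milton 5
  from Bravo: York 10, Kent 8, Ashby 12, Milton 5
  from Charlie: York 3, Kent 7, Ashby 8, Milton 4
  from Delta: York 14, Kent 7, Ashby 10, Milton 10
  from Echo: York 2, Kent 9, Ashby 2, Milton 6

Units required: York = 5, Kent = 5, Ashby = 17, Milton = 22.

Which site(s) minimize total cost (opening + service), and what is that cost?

Open Charlie and Echo; minimum total cost 245.

For any fixed open set, each delivery zone goes to its cheapest open site; total = fixed + service.
{Charlie, Echo}: York→Echo 2·5=10, Kent→Charlie 7·5=35, Ashby→Echo 2·17=34, Milton→Charlie 4·22=88. Service 167; fixed 78; total 245.
{Bravo, Charlie, Echo}: service 167 + fixed 109 = 276
{Echo}: service 221 + fixed 59 = 280
{Alpha, Bravo, Charlie, Delta, Echo}: service 167 + fixed 209 = 376
No other subset beats 245.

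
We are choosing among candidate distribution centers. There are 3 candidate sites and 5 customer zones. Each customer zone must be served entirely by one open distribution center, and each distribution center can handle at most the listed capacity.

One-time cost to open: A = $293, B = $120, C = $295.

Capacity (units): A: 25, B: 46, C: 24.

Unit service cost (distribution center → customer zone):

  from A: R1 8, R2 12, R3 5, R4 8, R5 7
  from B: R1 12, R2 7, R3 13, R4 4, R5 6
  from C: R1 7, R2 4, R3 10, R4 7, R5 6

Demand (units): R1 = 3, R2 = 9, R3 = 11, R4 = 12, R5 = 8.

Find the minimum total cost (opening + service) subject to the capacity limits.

Minimum total cost: 458

Open {B}: R1→B 12·3=36, R2→B 7·9=63, R3→B 13·11=143, R4→B 4·12=48, R5→B 6·8=48.
Loads: B carries 43/46. Service 338; fixed 120; total 458.
Next best feasible plan costs 651.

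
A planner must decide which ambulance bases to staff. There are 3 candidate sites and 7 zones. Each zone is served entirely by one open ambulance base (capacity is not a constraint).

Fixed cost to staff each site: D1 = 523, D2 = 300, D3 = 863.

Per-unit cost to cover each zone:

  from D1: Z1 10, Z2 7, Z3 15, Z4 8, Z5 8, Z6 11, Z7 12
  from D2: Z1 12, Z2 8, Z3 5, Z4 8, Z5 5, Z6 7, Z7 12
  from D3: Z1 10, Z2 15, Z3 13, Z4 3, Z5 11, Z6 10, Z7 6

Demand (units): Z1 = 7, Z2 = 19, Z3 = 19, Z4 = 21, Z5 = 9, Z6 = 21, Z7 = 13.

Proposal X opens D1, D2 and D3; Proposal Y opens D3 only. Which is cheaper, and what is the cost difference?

Proposal Y is cheaper by 402.

Proposal X: {D1, D2, D3}: Z1→D1 10·7=70, Z2→D1 7·19=133, Z3→D2 5·19=95, Z4→D3 3·21=63, Z5→D2 5·9=45, Z6→D2 7·21=147, Z7→D3 6·13=78. Service 631; fixed 1686; total 2317.
Proposal Y: {D3}: Z1→D3 10·7=70, Z2→D3 15·19=285, Z3→D3 13·19=247, Z4→D3 3·21=63, Z5→D3 11·9=99, Z6→D3 10·21=210, Z7→D3 6·13=78. Service 1052; fixed 863; total 1915.
Difference: |2317 − 1915| = 402.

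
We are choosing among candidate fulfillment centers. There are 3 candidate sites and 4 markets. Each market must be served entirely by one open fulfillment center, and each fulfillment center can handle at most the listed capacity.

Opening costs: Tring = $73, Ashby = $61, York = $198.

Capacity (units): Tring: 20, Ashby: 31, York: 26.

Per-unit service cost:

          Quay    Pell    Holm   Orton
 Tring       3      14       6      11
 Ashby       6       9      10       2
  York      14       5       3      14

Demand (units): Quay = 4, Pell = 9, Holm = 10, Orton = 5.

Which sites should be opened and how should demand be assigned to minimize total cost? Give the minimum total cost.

Open {Ashby}: Quay→Ashby 6·4=24, Pell→Ashby 9·9=81, Holm→Ashby 10·10=100, Orton→Ashby 2·5=10.
Loads: Ashby carries 28/31. Service 215; fixed 61; total 276.
Next best feasible plan costs 297.

Minimum total cost: 276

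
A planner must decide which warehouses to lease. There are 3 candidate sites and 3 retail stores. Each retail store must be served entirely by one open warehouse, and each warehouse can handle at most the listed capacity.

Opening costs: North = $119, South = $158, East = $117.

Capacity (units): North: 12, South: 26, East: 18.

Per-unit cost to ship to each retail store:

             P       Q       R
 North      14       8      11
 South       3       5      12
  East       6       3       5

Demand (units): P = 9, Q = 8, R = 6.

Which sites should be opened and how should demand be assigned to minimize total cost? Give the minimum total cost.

Minimum total cost: 297

Open {South}: P→South 3·9=27, Q→South 5·8=40, R→South 12·6=72.
Loads: South carries 23/26. Service 139; fixed 158; total 297.
Next best feasible plan costs 356.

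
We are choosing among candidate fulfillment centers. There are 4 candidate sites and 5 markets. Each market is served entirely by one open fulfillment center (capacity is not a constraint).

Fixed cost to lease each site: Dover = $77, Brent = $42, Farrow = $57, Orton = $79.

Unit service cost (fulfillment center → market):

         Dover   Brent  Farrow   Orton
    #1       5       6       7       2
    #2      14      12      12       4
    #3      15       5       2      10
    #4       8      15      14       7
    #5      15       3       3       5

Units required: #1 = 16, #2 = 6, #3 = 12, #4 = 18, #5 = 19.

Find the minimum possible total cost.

Minimum total cost: 399

For any fixed open set, each market goes to its cheapest open site; total = fixed + service.
{Farrow, Orton}: #1→Orton 2·16=32, #2→Orton 4·6=24, #3→Farrow 2·12=24, #4→Orton 7·18=126, #5→Farrow 3·19=57. Service 263; fixed 136; total 399.
{Brent, Orton}: service 299 + fixed 121 = 420
{Brent, Farrow, Orton}: service 263 + fixed 178 = 441
{Dover, Brent, Farrow, Orton}: service 263 + fixed 255 = 518
No other subset beats 399.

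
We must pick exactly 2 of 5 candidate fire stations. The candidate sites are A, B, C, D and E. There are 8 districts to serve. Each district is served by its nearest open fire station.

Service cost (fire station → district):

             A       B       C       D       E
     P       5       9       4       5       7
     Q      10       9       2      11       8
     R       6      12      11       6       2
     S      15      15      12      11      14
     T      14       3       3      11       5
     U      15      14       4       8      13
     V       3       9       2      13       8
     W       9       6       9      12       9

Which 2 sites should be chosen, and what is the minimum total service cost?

With exactly 2 open, each district uses its cheapest among the chosen.
{C, E}: P→C 4, Q→C 2, R→E 2, S→C 12, T→C 3, U→C 4, V→C 2, W→C 9. Service cost 38.
{C, D}: service cost 41
{A, C}: service cost 42
Among all 10 size-2 choices, {C, E} is lowest.

Choose C and E; total service cost 38.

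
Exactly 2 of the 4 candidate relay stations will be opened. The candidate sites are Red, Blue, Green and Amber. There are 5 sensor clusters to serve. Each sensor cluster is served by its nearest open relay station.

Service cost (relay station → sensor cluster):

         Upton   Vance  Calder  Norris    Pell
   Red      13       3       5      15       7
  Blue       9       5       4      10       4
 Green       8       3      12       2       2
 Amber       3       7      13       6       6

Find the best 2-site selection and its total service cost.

With exactly 2 open, each sensor cluster uses its cheapest among the chosen.
{Blue, Green}: Upton→Green 8, Vance→Green 3, Calder→Blue 4, Norris→Green 2, Pell→Green 2. Service cost 19.
{Red, Green}: service cost 20
{Blue, Amber}: service cost 22
Among all 6 size-2 choices, {Blue, Green} is lowest.

Choose Blue and Green; total service cost 19.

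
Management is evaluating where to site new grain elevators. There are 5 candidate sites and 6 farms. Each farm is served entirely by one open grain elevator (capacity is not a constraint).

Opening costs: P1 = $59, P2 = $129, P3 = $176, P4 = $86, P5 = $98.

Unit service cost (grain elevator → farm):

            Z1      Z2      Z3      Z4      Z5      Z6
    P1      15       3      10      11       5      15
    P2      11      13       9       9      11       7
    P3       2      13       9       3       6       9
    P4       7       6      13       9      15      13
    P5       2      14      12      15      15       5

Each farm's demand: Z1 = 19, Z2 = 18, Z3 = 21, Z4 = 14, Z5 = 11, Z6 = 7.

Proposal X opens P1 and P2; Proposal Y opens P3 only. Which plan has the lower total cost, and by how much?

Proposal Y is cheaper by 62.

Proposal X: {P1, P2}: Z1→P2 11·19=209, Z2→P1 3·18=54, Z3→P2 9·21=189, Z4→P2 9·14=126, Z5→P1 5·11=55, Z6→P2 7·7=49. Service 682; fixed 188; total 870.
Proposal Y: {P3}: Z1→P3 2·19=38, Z2→P3 13·18=234, Z3→P3 9·21=189, Z4→P3 3·14=42, Z5→P3 6·11=66, Z6→P3 9·7=63. Service 632; fixed 176; total 808.
Difference: |870 − 808| = 62.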